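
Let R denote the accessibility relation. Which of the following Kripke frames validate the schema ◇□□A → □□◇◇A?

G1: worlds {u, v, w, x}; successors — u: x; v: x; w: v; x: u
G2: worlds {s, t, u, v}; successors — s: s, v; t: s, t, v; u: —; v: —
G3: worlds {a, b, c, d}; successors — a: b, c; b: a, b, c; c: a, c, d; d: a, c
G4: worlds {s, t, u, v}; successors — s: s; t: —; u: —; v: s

G3, G4

This is the axiom for a generalized confluence (Geach) condition; its first-order frame correspondent is ∀x ∀y ∀z ((xRy ∧ xR²z) → ∃w (yR²w ∧ zR²w)).
G1: fails — uRx, uR²u but no t with xR²t and uR²t.
G2: fails — sRs, sR²v but no w with sR²w and vR²w.
G3: ✓.
G4: ✓.
Valid on: G3, G4.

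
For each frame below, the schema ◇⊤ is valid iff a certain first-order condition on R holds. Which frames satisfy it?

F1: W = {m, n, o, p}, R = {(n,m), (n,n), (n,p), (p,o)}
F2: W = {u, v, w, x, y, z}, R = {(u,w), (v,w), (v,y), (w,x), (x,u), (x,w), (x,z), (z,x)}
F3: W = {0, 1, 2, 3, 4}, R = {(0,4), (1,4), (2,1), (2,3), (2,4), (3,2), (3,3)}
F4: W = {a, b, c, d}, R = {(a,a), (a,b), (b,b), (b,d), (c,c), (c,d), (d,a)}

F4

This is the axiom for seriality; its first-order frame correspondent is ∀x ∃y Rxy.
F1: fails — world m has no successor.
F2: fails — world y has no successor.
F3: fails — world 4 has no successor.
F4: holds.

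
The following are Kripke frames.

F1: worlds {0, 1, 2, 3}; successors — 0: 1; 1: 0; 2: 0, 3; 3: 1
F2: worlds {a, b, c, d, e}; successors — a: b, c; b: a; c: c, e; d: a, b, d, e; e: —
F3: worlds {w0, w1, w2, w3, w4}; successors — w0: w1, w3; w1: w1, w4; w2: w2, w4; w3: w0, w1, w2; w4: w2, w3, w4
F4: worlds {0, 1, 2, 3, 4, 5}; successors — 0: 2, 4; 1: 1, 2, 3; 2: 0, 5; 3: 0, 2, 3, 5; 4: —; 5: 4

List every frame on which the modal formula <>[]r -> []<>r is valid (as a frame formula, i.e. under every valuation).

This is the axiom for convergence; its first-order frame correspondent is forall x forall y forall z (Rxy & Rxz -> exists w (Ryw & Rzw)).
F1: satisfies the condition.
F2: fails — Rab and Rac but b and c have no common successor.
F3: fails — Rw3w0 and Rw3w2 but w0 and w2 have no common successor.
F4: fails — R02 and R04 but 2 and 4 have no common successor.

F1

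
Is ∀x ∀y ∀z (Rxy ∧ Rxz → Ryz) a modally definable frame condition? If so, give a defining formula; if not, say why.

Definable; ◇r → □◇r defines it

The condition is the Euclidean property. A defining modal formula is ◇r → □◇r.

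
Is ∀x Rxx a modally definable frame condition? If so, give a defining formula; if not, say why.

Yes — defined by □q → q

Yes: it is reflexivity, defined by the T schema □q → q.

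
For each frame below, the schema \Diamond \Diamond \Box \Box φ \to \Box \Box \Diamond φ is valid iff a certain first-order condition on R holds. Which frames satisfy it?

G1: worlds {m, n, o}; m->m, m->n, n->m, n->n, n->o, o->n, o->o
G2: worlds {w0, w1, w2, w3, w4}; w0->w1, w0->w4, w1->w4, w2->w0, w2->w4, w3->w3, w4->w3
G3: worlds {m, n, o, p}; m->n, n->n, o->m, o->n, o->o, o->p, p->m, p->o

Frame correspondent (Sahlqvist): \forall x \forall y \forall z ((x R^2 y \wedge x R^2 z) \to \exists w (y R^2 w \wedge zRw)) — i.e. a generalized confluence (Geach) condition.
G1: condition met.
G2: fails — w2R²w1, w2R²w1 but no w with w1R²w and w1Rw.
G3: fails — oR²m, oR²p but no w with mR²w and pRw.

G1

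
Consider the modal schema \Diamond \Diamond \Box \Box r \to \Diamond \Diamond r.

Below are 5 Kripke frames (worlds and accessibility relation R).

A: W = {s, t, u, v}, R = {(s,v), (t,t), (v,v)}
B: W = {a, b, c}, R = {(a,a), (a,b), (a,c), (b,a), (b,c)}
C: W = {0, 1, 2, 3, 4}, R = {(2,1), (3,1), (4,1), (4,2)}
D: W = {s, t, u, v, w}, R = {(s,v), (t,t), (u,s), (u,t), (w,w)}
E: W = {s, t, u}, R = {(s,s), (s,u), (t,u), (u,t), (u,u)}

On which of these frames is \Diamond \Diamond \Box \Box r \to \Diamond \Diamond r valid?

A, E

This is the axiom for a generalized confluence (Geach) condition; its first-order frame correspondent is \forall x \forall y (x R^2 y \to \exists w (y R^2 w \wedge x R^2 w)).
A: condition met.
B: fails — aR²c but no w with cR²w and aR²w.
C: fails — 4R²1 but no w with 1R²w and 4R²w.
D: fails — uR²v but no w* with vR²w* and uR²w*.
E: condition met.
Valid on: A, E.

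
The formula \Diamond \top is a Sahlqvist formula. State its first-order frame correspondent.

This is a form of the D axiom.
Its frame correspondent is seriality — \forall x \exists y Rxy.

seriality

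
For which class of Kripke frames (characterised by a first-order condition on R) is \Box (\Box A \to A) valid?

shift-reflexivity: \forall x \forall y (Rxy \to Ryy)

Suppose □(□A→A) is valid. Take Rxy and set V(A)={w : Ryw}. Then at y, □A holds; since □(□A→A) at x, □A→A at y, so A at y, i.e. Ryy.
The converse is a direct semantic check.
Frame condition: \forall x \forall y (Rxy \to Ryy).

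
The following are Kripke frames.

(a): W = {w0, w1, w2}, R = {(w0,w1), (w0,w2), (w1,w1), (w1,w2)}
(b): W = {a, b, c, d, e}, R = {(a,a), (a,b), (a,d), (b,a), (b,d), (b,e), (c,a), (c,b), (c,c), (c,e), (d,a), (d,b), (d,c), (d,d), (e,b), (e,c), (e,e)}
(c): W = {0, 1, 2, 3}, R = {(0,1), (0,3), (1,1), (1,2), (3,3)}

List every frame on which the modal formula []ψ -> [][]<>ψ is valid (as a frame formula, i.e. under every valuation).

(b)

Frame correspondent (Sahlqvist): forall x forall z (x R^2 z -> exists w (xRw & zRw)) — i.e. a generalized confluence (Geach) condition.
(a): fails — w0R²w2 but no w with w0Rw and w2Rw.
(b): satisfies the condition.
(c): fails — 0R²2 but no w with 0Rw and 2Rw.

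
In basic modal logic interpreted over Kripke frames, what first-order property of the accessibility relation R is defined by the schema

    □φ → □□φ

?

transitivity: ∀x ∀y ∀z (Rxy ∧ Ryz → Rxz)

Suppose □φ→□□φ is valid. Take Rxy, Ryz and set V(φ)={w : Rxw}. Then □φ at x, so □□φ at x, so □φ at y, so φ at z, i.e. Rxz.
Conversely, any frame satisfying ∀x ∀y ∀z (Rxy ∧ Ryz → Rxz) validates the schema.
Frame condition: ∀x ∀y ∀z (Rxy ∧ Ryz → Rxz).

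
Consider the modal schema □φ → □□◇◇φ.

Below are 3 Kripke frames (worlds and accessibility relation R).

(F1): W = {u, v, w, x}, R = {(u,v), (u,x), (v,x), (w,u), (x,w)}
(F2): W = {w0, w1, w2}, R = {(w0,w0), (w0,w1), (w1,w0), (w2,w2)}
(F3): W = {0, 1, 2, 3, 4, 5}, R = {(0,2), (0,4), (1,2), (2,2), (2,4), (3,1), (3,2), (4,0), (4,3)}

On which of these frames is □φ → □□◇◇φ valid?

The schema corresponds to a generalized confluence (Geach) condition: ∀x ∀z (xR²z → ∃w (xRw ∧ zR²w)).
(F1): fails — uR²x but no t with uRt and xR²t.
(F2): holds.
(F3): fails — 4R²1 but no w with 4Rw and 1R²w.

(F2)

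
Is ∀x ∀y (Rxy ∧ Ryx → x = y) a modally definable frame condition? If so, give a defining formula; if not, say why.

No — not modally definable

Modal frame validity is preserved under surjective bounded morphisms.
The 4-cycle (worlds a,b,c,d with a→b→c→d→a) is antisymmetric. Sending even-indexed worlds to • and odd-indexed worlds to ∘ is a surjective bounded morphism onto the two-world frame with •↔∘, which is not antisymmetric.
Hence antisymmetry is not modally definable.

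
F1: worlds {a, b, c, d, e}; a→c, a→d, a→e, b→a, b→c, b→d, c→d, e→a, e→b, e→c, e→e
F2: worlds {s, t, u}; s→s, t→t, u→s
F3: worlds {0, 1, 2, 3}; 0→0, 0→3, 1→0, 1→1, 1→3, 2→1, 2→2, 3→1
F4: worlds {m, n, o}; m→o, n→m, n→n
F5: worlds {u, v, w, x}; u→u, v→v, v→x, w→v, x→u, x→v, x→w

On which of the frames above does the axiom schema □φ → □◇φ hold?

This is the axiom for a generalized confluence (Geach) condition; its first-order frame correspondent is ∀x ∀z (xRz → ∃w (xRw ∧ zRw)).
F1: fails — aRd but no w with aRw and dRw.
F2: ✓.
F3: fails — 0R3 but no w with 0Rw and 3Rw.
F4: fails — mRo but no w with mRw and oRw.
F5: ✓.
Valid on: F2, F5.

F2, F5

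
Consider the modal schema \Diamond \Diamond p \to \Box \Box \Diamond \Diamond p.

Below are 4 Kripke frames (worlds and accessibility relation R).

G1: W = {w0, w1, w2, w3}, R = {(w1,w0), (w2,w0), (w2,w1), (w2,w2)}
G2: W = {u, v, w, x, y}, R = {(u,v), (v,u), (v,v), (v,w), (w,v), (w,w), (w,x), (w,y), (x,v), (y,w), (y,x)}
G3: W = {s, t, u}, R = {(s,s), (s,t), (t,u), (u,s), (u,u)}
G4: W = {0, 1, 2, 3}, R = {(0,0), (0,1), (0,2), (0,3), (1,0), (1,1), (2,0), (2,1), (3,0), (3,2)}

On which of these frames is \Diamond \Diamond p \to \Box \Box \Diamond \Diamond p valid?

This is the axiom for a generalized confluence (Geach) condition; its first-order frame correspondent is \forall x \forall y \forall z ((x R^2 y \wedge x R^2 z) \to \exists w (y = w \wedge z R^2 w)).
G1: fails — w2R²w0, w2R²w0 but no w with w0=w and w0R²w.
G2: fails — vR²u, vR²y but no t with u=t and yR²t.
G3: fails — sR²t, sR²t but no w with t=w and tR²w.
G4: satisfies the condition.

G4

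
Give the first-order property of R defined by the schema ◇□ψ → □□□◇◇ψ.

This is a Sahlqvist (Geach-type) schema ◇^1□^1ψ → □^3◇^2ψ.
Minimal-valuation argument: fix x; take any y with xR^1y and any z with xR^3z. Set V(ψ) to the set of worlds R-reachable from y in exactly 1 step. Then □^1ψ holds at y, so the antecedent holds at x; validity forces ◇^2ψ at z, giving a w with zR^2w and yR^1w.
First-order correspondent: ∀x ∀y ∀z ((xRy ∧ xR³z) → ∃w (yRw ∧ zR²w)).

∀x ∀y ∀z ((xRy ∧ xR³z) → ∃w (yRw ∧ zR²w))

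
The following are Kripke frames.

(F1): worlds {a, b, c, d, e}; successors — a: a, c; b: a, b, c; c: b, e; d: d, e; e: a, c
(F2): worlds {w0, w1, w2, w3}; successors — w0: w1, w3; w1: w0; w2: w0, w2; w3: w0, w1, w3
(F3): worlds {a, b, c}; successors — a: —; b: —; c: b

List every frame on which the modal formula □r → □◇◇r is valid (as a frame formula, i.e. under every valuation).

This is the axiom for a generalized confluence (Geach) condition; its first-order frame correspondent is ∀x ∀z (xRz → ∃w (xRw ∧ zR²w)).
(F1): satisfies the condition.
(F2): satisfies the condition.
(F3): fails — cRb but no w with cRw and bR²w.
Valid on: (F1), (F2).

(F1), (F2)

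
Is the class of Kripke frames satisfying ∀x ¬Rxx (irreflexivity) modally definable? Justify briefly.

If a class were modally definable it would be closed under surjective bounded morphisms (Goldblatt–Thomason).
The 5-cycle (worlds s,t,u,v,w with s→t→u→v→w→s) is irreflexive, and the map sending every world to a single reflexive point • is a surjective bounded morphism (forth: every edge maps to (•,•); back: every world has a successor). So any modal formula valid on the 5-cycle is also valid on the reflexive point, which is not irreflexive.
So no modal formula (or set of formulas) defines exactly the irreflexive frames.

Not modally definable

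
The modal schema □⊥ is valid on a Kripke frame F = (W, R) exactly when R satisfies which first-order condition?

□⊥ is valid iff no world has any successor (otherwise □⊥ fails at any world with one).

emptiness of R: ∀x ∀y ¬Rxy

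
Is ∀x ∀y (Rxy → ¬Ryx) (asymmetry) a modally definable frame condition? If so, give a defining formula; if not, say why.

Modal frame validity is preserved under surjective bounded morphisms.
The 5-cycle (worlds a,b,c,d,e with a→b→c→d→e→a) is asymmetric. Mapping every world to a single reflexive point • is a surjective bounded morphism, and the reflexive point is not asymmetric (R•• but asymmetry requires ¬R••).
So no modal formula (or set of formulas) defines exactly the asymmetric frames.

Not definable by any modal formula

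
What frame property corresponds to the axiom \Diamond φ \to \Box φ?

partial functionality

Suppose ◇φ→□φ is valid. Take Rxy, Rxz and set V(φ)={y}. Then ◇φ at x, so □φ at x, so φ at z, i.e. z=y.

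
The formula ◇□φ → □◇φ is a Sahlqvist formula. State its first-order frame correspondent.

convergence: ∀x ∀y ∀z (Rxy ∧ Rxz → ∃w (Ryw ∧ Rzw))

Suppose ◇□φ→□◇φ is valid. Take Rxy, Rxz and set V(φ)={w : Ryw}. Then □φ at y so ◇□φ at x, so □◇φ at x, so ◇φ at z, giving w with Rzw and Ryw.
Conversely, on a frame with convergence the schema holds at every world under every valuation.
So the correspondent is convergence.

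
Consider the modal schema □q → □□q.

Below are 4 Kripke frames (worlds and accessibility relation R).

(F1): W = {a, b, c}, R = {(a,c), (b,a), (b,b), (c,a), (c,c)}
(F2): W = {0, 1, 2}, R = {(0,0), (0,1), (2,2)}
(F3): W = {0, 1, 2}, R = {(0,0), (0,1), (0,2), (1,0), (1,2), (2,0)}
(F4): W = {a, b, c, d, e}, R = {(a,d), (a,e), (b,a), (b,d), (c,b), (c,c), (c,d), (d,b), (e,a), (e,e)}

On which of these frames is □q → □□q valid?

The schema corresponds to transitivity: ∀x ∀y ∀z (Rxy ∧ Ryz → Rxz).
(F1): fails — Rba and Rac but not Rbc.
(F2): ✓.
(F3): fails — R10 and R01 but not R11.
(F4): fails — Rea and Rad but not Red.

(F2)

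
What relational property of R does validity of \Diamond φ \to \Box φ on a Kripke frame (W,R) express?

partial functionality

Suppose ◇φ→□φ is valid. Take Rxy, Rxz and set V(φ)={y}. Then ◇φ at x, so □φ at x, so φ at z, i.e. z=y.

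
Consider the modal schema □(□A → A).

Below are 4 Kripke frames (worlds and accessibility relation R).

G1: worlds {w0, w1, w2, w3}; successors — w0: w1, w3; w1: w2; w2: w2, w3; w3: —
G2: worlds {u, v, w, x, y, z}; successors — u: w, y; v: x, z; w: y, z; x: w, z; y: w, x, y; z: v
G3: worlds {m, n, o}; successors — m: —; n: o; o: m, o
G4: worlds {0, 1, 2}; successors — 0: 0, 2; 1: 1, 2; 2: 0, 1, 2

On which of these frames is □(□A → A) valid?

This is the axiom for shift-reflexivity; its first-order frame correspondent is ∀x ∀y (Rxy → Ryy).
G1: fails — Rw0w1 but not Rw1w1.
G2: fails — Rxw but not Rww.
G3: fails — Rom but not Rmm.
G4: condition met.

G4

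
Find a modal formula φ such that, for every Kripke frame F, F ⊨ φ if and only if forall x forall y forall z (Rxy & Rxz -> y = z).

◇r → □r

A defining formula is ◇r → □r (the CD axiom).
Suppose ◇r→□r is valid. Take Rxy, Rxz and set V(r)={y}. Then ◇r at x, so □r at x, so r at z, i.e. z=y.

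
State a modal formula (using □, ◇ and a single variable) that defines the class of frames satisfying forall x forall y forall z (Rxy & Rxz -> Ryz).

A defining formula is ◇s → □◇s (the 5 axiom).
Suppose ◇s→□◇s is valid. Take Rxy, Rxz and set V(s)={y}. Then ◇s at x, so □◇s at x, so ◇s at z, so some w with Rzw has s; w=y, i.e. Rzy. By symmetry of the argument, Ryz.

◇s → □◇s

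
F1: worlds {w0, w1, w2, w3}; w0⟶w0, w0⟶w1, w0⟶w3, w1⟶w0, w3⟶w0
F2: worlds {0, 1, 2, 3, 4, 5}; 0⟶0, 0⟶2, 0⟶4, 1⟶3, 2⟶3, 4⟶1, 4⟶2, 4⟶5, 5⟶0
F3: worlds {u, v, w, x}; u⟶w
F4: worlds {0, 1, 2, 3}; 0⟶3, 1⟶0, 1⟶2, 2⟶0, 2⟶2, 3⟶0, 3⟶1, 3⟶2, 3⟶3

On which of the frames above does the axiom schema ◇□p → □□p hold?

Frame correspondent (Sahlqvist): ∀x ∀y ∀z ((xRy ∧ xR²z) → ∃w (yRw ∧ z = w)) — i.e. a generalized confluence (Geach) condition.
F1: fails — w0Rw1, w0R²w1 but no w with w1Rw and w1=w.
F2: fails — 0R0, 0R²1 but no w with 0Rw and 1=w.
F3: condition met.
F4: fails — 1R0, 1R²0 but no w with 0Rw and 0=w.

F3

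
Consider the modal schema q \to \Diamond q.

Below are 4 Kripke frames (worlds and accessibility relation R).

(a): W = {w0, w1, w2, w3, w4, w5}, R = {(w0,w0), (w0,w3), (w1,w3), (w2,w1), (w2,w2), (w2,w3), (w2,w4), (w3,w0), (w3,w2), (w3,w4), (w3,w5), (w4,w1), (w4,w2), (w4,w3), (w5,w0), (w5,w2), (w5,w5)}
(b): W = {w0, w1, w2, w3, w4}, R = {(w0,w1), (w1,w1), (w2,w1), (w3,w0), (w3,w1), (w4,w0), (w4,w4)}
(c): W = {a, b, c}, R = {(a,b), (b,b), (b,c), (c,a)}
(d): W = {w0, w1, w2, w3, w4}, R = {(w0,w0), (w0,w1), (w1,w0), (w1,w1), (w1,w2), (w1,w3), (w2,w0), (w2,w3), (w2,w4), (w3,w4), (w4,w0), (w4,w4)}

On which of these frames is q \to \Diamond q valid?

Frame correspondent (Sahlqvist): \forall x \exists w (x = w \wedge xRw) — i.e. a generalized confluence (Geach) condition.
(a): fails — at w1 but no w with w1=w and w1Rw.
(b): fails — at w0 but no w with w0=w and w0Rw.
(c): fails — at a but no w with a=w and aRw.
(d): fails — at w2 but no w with w2=w and w2Rw.
Valid on no frame.

none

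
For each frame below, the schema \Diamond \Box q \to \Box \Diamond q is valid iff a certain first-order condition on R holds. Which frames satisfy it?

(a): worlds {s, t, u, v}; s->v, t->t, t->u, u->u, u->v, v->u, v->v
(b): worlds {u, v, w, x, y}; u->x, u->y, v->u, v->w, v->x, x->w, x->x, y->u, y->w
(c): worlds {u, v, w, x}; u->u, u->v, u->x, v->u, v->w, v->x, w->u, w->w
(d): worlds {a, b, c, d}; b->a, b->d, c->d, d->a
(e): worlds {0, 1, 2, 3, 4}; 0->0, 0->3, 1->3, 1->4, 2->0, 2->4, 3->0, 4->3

Frame correspondent (Sahlqvist): \forall x \forall y \forall z (Rxy \wedge Rxz \to \exists w (Ryw \wedge Rzw)) — i.e. convergence.
(a): satisfies the condition.
(b): fails — Rvw and Rvw but w and w have no common successor.
(c): fails — Ruv and Rux but v and x have no common successor.
(d): fails — Rba and Rba but a and a have no common successor.
(e): fails — R14 and R13 but 4 and 3 have no common successor.

(a)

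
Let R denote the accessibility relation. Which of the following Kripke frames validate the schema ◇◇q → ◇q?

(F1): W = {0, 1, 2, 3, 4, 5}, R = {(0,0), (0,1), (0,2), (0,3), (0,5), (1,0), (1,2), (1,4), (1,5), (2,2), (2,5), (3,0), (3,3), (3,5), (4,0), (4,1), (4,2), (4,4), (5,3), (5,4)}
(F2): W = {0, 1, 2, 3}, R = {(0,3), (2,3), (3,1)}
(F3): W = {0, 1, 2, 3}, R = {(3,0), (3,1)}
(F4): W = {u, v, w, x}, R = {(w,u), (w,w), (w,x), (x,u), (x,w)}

The schema corresponds to transitivity: ∀x ∀y ∀z (Rxy ∧ Ryz → Rxz).
(F1): fails — R53 and R35 but not R55.
(F2): fails — R23 and R31 but not R21.
(F3): condition met.
(F4): fails — Rxw and Rwx but not Rxx.
Valid on: (F3).

(F3)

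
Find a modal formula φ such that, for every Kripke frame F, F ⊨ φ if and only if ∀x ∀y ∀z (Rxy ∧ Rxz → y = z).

This is partial functionality; the standard corresponding axiom is CD: ◇ψ → □ψ.
Suppose ◇ψ→□ψ is valid. Take Rxy, Rxz and set V(ψ)={y}. Then ◇ψ at x, so □ψ at x, so ψ at z, i.e. z=y.

◇ψ → □ψ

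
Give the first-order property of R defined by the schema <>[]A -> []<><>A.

This is a Sahlqvist (Geach-type) schema ◇^1□^1A → □^1◇^2A.
Minimal-valuation argument: fix x; take any y with xR^1y and any z with xR^1z. Set V(A) to the set of worlds R-reachable from y in exactly 1 step. Then □^1A holds at y, so the antecedent holds at x; validity forces ◇^2A at z, giving a w with zR^2w and yR^1w.
First-order correspondent: forall x forall y forall z ((xRy & xRz) -> exists w (yRw & z R^2 w)).

forall x forall y forall z ((xRy & xRz) -> exists w (yRw & z R^2 w))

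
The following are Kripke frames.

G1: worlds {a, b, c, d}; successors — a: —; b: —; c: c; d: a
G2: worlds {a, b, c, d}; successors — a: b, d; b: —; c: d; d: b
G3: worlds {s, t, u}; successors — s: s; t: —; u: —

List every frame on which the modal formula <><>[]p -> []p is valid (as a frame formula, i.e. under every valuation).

G1, G3

Frame correspondent (Sahlqvist): forall x forall y forall z ((x R^2 y & xRz) -> exists w (yRw & z = w)) — i.e. a generalized confluence (Geach) condition.
G1: holds.
G2: fails — aR²b, aRb but no w with bRw and b=w.
G3: holds.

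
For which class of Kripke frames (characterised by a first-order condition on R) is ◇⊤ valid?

seriality: ∀x ∃y Rxy

◇⊤ holds at w iff w has a successor, so frame-validity of ◇⊤ is exactly seriality. Equivalently via □q → ◇q:
Suppose □q→◇q is valid. At any x set V(q)=W. Then □q at x, so ◇q at x, so x has a successor.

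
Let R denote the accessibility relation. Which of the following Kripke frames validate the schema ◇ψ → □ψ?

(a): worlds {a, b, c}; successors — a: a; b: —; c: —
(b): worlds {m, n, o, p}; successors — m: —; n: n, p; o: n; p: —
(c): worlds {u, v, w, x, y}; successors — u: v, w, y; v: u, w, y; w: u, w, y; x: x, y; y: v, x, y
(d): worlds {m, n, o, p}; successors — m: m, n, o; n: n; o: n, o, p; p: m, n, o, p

Frame correspondent (Sahlqvist): ∀x ∀y ∀z (Rxy ∧ Rxz → y = z) — i.e. partial functionality.
(a): ✓.
(b): fails — n sees both n and p.
(c): fails — u sees both v and w.
(d): fails — m sees both m and n.
Valid on: (a).

(a)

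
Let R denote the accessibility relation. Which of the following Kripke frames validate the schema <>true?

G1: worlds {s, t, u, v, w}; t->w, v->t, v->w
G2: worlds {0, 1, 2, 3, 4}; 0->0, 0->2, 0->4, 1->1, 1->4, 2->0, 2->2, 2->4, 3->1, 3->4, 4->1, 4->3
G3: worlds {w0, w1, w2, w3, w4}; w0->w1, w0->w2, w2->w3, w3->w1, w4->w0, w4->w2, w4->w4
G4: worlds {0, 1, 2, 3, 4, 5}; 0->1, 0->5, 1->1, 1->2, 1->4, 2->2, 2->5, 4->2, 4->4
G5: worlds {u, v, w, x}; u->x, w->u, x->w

This is the axiom for seriality; its first-order frame correspondent is forall x exists y Rxy.
G1: fails — world s has no successor.
G2: satisfies the condition.
G3: fails — world w1 has no successor.
G4: fails — world 3 has no successor.
G5: fails — world v has no successor.

G2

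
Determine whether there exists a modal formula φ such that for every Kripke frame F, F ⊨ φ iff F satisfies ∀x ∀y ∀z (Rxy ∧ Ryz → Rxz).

Definable; □r → □□r defines it

Yes: it is transitivity, defined by the 4 schema □r → □□r.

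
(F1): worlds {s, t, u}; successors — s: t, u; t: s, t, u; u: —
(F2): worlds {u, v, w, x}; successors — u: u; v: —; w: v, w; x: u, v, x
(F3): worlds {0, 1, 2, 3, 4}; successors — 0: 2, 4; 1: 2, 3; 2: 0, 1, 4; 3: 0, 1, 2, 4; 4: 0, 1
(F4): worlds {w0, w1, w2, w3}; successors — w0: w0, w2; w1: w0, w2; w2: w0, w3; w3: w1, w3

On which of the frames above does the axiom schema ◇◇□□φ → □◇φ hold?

(F4)

Frame correspondent (Sahlqvist): ∀x ∀y ∀z ((xR²y ∧ xRz) → ∃w (yR²w ∧ zRw)) — i.e. a generalized confluence (Geach) condition.
(F1): fails — sR²s, sRu but no w with sR²w and uRw.
(F2): fails — wR²v, wRv but no t with vR²t and vRt.
(F3): fails — 0R²4, 0R4 but no w with 4R²w and 4Rw.
(F4): condition met.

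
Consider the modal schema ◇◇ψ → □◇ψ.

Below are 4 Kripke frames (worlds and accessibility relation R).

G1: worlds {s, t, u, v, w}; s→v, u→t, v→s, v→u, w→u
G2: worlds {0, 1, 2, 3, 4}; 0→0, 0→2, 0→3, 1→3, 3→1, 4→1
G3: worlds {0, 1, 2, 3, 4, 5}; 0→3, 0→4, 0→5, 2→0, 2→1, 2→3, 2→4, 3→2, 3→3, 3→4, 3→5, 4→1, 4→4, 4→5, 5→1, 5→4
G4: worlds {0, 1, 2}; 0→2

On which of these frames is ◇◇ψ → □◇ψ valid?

G4

This is the axiom for a generalized confluence (Geach) condition; its first-order frame correspondent is ∀x ∀y ∀z ((xR²y ∧ xRz) → ∃w (y = w ∧ zRw)).
G1: fails — vR²t, vRs but no w* with t=w* and sRw*.
G2: fails — 0R²0, 0R2 but no w with 0=w and 2Rw.
G3: fails — 0R²1, 0R3 but no w with 1=w and 3Rw.
G4: satisfies the condition.
Valid on: G4.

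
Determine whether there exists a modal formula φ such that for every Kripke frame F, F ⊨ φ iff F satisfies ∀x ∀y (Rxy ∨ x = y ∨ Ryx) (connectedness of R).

Any modally definable frame class is closed under disjoint unions.
Take 2 disjoint single-world reflexive frames: each is trivially connected, but their disjoint union has 2 worlds with no edge between distinct components, so it is not connected.
Hence connectedness of R is not modally definable.

No — not modally definable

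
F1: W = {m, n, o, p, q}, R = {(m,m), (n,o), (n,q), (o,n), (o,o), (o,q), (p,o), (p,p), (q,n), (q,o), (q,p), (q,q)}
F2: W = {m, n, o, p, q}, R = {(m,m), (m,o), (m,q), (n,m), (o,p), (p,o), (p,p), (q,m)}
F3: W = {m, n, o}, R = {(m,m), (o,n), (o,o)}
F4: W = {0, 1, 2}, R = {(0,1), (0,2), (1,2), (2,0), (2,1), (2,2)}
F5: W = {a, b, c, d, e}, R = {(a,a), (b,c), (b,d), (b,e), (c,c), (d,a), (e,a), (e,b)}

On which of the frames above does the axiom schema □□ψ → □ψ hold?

F1, F2, F3, F4

This is the axiom for density; its first-order frame correspondent is ∀x ∀y (Rxy → ∃z (Rxz ∧ Rzy)).
F1: satisfies the condition.
F2: satisfies the condition.
F3: satisfies the condition.
F4: satisfies the condition.
F5: fails — Reb but no z with Rez and Rzb.
Valid on: F1, F2, F3, F4.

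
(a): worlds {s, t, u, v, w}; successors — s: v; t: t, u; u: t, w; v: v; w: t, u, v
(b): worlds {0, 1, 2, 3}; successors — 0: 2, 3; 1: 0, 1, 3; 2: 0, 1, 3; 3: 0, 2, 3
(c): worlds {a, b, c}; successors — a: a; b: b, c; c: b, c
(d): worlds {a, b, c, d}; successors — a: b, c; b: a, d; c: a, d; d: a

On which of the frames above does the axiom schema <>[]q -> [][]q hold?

(c)

Frame correspondent (Sahlqvist): forall x forall y forall z ((xRy & x R^2 z) -> exists w (yRw & z = w)) — i.e. a generalized confluence (Geach) condition.
(a): fails — tRt, tR²w but no w* with tRw* and w=w*.
(b): fails — 0R2, 0R²2 but no w with 2Rw and 2=w.
(c): condition met.
(d): fails — bRa, bR²a but no w with aRw and a=w.
Valid on: (c).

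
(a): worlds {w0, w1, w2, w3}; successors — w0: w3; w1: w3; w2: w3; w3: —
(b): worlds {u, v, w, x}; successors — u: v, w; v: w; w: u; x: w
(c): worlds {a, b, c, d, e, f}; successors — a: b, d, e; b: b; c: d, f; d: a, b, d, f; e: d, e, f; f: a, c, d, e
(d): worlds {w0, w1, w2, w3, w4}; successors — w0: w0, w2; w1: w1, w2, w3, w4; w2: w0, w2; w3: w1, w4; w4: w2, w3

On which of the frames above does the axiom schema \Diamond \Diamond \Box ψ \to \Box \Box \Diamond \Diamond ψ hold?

This is the axiom for a generalized confluence (Geach) condition; its first-order frame correspondent is \forall x \forall y \forall z ((x R^2 y \wedge x R^2 z) \to \exists w (yRw \wedge z R^2 w)).
(a): holds.
(b): fails — uR²w, uR²w but no t with wRt and wR²t.
(c): fails — aR²e, aR²b but no w with eRw and bR²w.
(d): fails — w1R²w3, w1R²w0 but no w with w3Rw and w0R²w.

(a)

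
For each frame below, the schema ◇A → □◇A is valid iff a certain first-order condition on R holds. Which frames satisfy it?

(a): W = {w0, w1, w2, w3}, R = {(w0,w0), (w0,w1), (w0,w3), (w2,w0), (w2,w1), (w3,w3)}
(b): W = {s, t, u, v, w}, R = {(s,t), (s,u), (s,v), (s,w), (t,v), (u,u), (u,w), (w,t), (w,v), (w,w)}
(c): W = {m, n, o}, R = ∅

Frame correspondent (Sahlqvist): ∀x ∀y ∀z (Rxy ∧ Rxz → Ryz) — i.e. the Euclidean property.
(a): fails — Rw0w1 and Rw0w1 but not Rw1w1.
(b): fails — Rsv and Rsv but not Rvv.
(c): condition met.
Valid on: (c).

(c)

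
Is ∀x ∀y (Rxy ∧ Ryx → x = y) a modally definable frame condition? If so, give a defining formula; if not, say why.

Modal frame validity is preserved under surjective bounded morphisms.
The 6-cycle (worlds s,t,u,v,w,x with s→t→u→v→w→x→s) is antisymmetric. Sending even-indexed worlds to • and odd-indexed worlds to ∘ is a surjective bounded morphism onto the two-world frame with •↔∘, which is not antisymmetric.
So no modal formula (or set of formulas) defines exactly the antisymmetric frames.

No — not modally definable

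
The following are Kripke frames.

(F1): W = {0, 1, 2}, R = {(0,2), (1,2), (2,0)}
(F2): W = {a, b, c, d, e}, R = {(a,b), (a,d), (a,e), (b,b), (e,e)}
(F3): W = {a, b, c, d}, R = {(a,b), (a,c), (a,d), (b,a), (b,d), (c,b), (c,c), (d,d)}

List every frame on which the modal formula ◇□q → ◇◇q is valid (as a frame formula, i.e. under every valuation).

This is the axiom for a generalized confluence (Geach) condition; its first-order frame correspondent is ∀x ∀y (xRy → ∃w (yRw ∧ xR²w)).
(F1): satisfies the condition.
(F2): fails — aRd but no w with dRw and aR²w.
(F3): satisfies the condition.
Valid on: (F1), (F3).

(F1), (F3)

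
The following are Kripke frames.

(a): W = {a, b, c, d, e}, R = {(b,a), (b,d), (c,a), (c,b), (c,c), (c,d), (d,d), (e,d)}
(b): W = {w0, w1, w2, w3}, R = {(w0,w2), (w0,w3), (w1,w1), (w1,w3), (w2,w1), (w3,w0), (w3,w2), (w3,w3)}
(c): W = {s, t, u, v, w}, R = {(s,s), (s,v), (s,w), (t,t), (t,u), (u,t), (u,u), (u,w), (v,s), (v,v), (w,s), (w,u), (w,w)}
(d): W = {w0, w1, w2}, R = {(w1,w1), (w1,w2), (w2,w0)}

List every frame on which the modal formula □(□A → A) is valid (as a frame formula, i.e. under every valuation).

Frame correspondent (Sahlqvist): ∀x ∀y (Rxy → Ryy) — i.e. shift-reflexivity.
(a): fails — Rba but not Raa.
(b): fails — Rw3w2 but not Rw2w2.
(c): satisfies the condition.
(d): fails — Rw1w2 but not Rw2w2.

(c)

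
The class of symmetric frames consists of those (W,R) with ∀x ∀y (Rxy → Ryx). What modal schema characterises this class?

p → □◇p

A defining formula is p → □◇p (the B axiom).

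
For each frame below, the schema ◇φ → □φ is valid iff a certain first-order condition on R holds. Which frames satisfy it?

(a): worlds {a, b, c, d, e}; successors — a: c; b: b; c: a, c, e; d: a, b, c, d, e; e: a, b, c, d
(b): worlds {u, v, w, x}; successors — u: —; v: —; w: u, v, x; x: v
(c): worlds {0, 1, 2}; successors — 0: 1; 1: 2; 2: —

The schema corresponds to partial functionality: ∀x ∀y ∀z (Rxy ∧ Rxz → y = z).
(a): fails — c sees both a and c.
(b): fails — w sees both u and v.
(c): condition met.

(c)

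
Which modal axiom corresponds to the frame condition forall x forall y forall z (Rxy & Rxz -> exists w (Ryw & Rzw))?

A defining formula is ◇□s → □◇s (the .2 axiom).
Suppose ◇□s→□◇s is valid. Take Rxy, Rxz and set V(s)={w : Ryw}. Then □s at y so ◇□s at x, so □◇s at x, so ◇s at z, giving w with Rzw and Ryw.

◇□s → □◇s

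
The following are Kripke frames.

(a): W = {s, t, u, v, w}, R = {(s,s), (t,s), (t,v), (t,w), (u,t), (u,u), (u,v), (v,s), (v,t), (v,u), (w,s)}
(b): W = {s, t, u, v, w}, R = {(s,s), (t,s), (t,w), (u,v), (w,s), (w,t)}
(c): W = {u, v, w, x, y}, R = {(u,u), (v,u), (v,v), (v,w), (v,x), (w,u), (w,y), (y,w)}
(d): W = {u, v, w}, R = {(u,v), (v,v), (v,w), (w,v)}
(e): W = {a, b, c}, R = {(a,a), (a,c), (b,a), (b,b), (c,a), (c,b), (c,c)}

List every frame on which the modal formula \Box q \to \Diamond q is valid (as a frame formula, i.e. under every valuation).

The schema corresponds to seriality: \forall x \exists y Rxy.
(a): holds.
(b): fails — world v has no successor.
(c): fails — world x has no successor.
(d): holds.
(e): holds.
Valid on: (a), (d), (e).

(a), (d), (e)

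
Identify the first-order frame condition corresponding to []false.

□⊥ is valid iff no world has any successor (otherwise □⊥ fails at any world with one).
Conversely, any frame satisfying forall x forall y ~Rxy validates the schema.
Frame condition: forall x forall y ~Rxy.

emptiness of R: forall x forall y ~Rxy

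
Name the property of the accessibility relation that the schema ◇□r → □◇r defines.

convergence: ∀x ∀y ∀z (Rxy ∧ Rxz → ∃w (Ryw ∧ Rzw))

Suppose ◇□r→□◇r is valid. Take Rxy, Rxz and set V(r)={w : Ryw}. Then □r at y so ◇□r at x, so □◇r at x, so ◇r at z, giving w with Rzw and Ryw.
The converse is a direct semantic check.
So the correspondent is convergence.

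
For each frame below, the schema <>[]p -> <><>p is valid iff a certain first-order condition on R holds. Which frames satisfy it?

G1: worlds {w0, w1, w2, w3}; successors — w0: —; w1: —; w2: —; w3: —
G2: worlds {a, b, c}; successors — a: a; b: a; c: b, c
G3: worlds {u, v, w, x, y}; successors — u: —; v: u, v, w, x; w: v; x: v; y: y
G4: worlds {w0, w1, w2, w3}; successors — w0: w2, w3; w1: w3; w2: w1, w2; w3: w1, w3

G1, G2, G4

Frame correspondent (Sahlqvist): forall x forall y (xRy -> exists w (yRw & x R^2 w)) — i.e. a generalized confluence (Geach) condition.
G1: ✓.
G2: ✓.
G3: fails — vRu but no t with uRt and vR²t.
G4: ✓.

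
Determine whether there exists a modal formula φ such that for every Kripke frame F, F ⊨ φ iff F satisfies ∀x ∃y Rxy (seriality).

This is a Sahlqvist condition; the D axiom □p → ◇p defines it.
Suppose □p→◇p is valid. At any x set V(p)=W. Then □p at x, so ◇p at x, so x has a successor.

Yes — defined by □p → ◇p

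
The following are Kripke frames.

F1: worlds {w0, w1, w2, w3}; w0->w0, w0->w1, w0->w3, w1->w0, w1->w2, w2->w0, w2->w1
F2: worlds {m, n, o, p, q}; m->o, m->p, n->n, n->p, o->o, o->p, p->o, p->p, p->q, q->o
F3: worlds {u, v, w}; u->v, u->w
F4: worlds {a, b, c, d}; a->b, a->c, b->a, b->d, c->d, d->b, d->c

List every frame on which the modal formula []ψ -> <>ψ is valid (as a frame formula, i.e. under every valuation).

The schema corresponds to seriality: forall x exists y Rxy.
F1: fails — world w3 has no successor.
F2: satisfies the condition.
F3: fails — world v has no successor.
F4: satisfies the condition.
Valid on: F2, F4.

F2, F4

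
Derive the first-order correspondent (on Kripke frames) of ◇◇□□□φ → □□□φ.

∀x ∀y ∀z ((xR²y ∧ xR³z) → ∃w (yR³w ∧ z = w))

This is a Sahlqvist (Geach-type) schema ◇^2□^3φ → □^3◇^0φ.
First-order correspondent: ∀x ∀y ∀z ((xR²y ∧ xR³z) → ∃w (yR³w ∧ z = w)).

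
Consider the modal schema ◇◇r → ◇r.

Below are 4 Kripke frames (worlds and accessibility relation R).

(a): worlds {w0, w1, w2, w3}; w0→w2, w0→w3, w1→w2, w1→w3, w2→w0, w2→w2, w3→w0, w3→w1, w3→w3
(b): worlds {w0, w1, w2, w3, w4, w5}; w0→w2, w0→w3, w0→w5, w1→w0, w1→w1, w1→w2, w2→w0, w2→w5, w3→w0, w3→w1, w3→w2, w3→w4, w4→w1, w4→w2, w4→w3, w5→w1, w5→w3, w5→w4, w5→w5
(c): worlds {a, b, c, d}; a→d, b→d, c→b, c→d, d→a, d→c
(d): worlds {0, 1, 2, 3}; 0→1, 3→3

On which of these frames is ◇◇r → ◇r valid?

(d)

Frame correspondent (Sahlqvist): ∀x ∀y ∀z (Rxy ∧ Ryz → Rxz) — i.e. transitivity.
(a): fails — Rw1w2 and Rw2w0 but not Rw1w0.
(b): fails — Rw5w1 and Rw1w0 but not Rw5w0.
(c): fails — Rcd and Rdc but not Rcc.
(d): condition met.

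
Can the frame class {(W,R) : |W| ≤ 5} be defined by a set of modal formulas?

Not modally definable

Modal frame validity is preserved under disjoint unions.
Any modal formula valid on each of 6 disjoint one-world frames is valid on their disjoint union (validity is preserved under disjoint unions). Each one-world frame has |W|=1≤5, but the union has |W|=6.
Hence having at most 5 worlds is not modally definable.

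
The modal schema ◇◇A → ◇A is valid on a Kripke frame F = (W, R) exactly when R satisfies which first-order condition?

This is frame-equivalent to □A → □□A (substitute ¬A for A and contrapose).
Suppose □A→□□A is valid. Take Rxy, Ryz and set V(A)={w : Rxw}. Then □A at x, so □□A at x, so □A at y, so A at z, i.e. Rxz.

transitivity: ∀x ∀y ∀z (Rxy ∧ Ryz → Rxz)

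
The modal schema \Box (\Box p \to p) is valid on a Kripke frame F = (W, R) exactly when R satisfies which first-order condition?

Shift-reflexivity

Suppose □(□p→p) is valid. Take Rxy and set V(p)={w : Ryw}. Then at y, □p holds; since □(□p→p) at x, □p→p at y, so p at y, i.e. Ryy.
Conversely, any frame satisfying \forall x \forall y (Rxy \to Ryy) validates the schema.
So the correspondent is shift-reflexivity.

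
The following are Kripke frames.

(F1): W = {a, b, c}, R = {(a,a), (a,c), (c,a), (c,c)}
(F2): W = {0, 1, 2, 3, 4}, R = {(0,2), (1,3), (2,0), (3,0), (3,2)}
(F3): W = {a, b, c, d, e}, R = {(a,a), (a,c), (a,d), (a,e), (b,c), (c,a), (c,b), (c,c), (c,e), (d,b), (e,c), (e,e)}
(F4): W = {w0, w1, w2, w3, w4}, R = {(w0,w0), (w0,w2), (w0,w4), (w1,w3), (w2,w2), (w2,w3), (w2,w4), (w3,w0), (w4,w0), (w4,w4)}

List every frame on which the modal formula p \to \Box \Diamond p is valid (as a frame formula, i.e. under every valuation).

This is the axiom for symmetry; its first-order frame correspondent is \forall x \forall y (Rxy \to Ryx).
(F1): satisfies the condition.
(F2): fails — R32 but not R23.
(F3): fails — Rae but not Rea.
(F4): fails — Rw2w4 but not Rw4w2.
Valid on: (F1).

(F1)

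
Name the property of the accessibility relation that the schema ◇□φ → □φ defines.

Equivalently (dual form): ◇φ → □◇φ.
Suppose ◇φ→□◇φ is valid. Take Rxy, Rxz and set V(φ)={y}. Then ◇φ at x, so □◇φ at x, so ◇φ at z, so some w with Rzw has φ; w=y, i.e. Rzy. By symmetry of the argument, Ryz.

The Euclidean property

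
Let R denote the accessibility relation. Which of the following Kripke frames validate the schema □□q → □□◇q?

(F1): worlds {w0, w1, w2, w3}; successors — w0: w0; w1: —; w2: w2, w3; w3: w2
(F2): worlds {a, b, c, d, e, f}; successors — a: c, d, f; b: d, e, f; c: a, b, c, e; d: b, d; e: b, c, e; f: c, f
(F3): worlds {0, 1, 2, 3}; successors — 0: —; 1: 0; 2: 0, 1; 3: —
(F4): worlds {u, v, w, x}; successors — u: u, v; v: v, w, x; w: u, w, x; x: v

(F1), (F2), (F4)

This is the axiom for a generalized confluence (Geach) condition; its first-order frame correspondent is ∀x ∀z (xR²z → ∃w (xR²w ∧ zRw)).
(F1): condition met.
(F2): condition met.
(F3): fails — 2R²0 but no w with 2R²w and 0Rw.
(F4): condition met.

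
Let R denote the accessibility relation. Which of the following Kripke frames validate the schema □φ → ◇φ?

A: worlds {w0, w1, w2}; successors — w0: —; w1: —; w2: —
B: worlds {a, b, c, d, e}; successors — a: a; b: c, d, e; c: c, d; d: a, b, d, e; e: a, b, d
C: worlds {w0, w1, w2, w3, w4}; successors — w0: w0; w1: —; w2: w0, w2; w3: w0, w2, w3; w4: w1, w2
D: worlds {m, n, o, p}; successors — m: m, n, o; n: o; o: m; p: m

B, D

This is the axiom for seriality; its first-order frame correspondent is ∀x ∃y Rxy.
A: fails — world w0 has no successor.
B: ✓.
C: fails — world w1 has no successor.
D: ✓.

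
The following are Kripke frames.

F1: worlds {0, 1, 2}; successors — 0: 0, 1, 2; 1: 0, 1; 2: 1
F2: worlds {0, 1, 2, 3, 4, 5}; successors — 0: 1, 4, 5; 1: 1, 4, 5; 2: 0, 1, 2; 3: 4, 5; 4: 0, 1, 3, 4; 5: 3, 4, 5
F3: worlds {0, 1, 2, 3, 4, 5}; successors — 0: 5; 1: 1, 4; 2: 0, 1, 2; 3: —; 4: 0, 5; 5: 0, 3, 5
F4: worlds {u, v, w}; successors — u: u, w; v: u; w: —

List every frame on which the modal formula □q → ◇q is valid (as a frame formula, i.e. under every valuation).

This is the axiom for seriality; its first-order frame correspondent is ∀x ∃y Rxy.
F1: satisfies the condition.
F2: satisfies the condition.
F3: fails — world 3 has no successor.
F4: fails — world w has no successor.

F1, F2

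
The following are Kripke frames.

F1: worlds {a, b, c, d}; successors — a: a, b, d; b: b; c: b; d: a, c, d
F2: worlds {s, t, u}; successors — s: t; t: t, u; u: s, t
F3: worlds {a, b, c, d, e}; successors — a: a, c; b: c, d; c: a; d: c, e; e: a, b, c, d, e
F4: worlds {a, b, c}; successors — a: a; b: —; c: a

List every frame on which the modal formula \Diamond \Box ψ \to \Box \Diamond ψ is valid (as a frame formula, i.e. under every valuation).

Frame correspondent (Sahlqvist): \forall x \forall y \forall z (Rxy \wedge Rxz \to \exists w (Ryw \wedge Rzw)) — i.e. convergence.
F1: fails — Rab and Rad but b and d have no common successor.
F2: satisfies the condition.
F3: fails — Rbc and Rbd but c and d have no common successor.
F4: satisfies the condition.
Valid on: F2, F4.

F2, F4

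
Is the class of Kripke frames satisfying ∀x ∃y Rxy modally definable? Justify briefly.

This is a Sahlqvist condition; the D axiom □r → ◇r defines it.
Suppose □r→◇r is valid. At any x set V(r)=W. Then □r at x, so ◇r at x, so x has a successor.

Yes — defined by □r → ◇r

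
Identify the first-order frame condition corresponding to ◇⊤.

This is a form of the D axiom.
It corresponds to seriality: ∀x ∃y Rxy.

Seriality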